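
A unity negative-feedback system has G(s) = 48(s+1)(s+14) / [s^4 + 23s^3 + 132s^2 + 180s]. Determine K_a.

Factoring s from the denominator leaves a polynomial with constant term 180, so the system is type 1.
K_a = lim_{s→0} s^2·G(s) = 0 (the extra factor of s kills the finite limit).

0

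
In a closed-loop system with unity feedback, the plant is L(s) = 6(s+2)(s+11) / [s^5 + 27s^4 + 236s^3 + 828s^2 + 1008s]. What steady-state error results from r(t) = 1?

Lowest-order denominator term is 1008s, so the open loop has 1 pole at the origin → type 1 system.
K_p = ∞ for a type-1 system; e_ss to a step is zero.

0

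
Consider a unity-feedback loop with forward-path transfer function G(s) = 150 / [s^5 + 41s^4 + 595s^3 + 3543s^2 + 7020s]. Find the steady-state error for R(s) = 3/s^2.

The denominator has no term below 7020s — 1 pole at s=0, type 1.
K_v = lim_{s→0} s·G(s) = 150 / 7020 = 5/234.
e_ss = 3/K_v = 3/(5/234) = 140.4.

140.4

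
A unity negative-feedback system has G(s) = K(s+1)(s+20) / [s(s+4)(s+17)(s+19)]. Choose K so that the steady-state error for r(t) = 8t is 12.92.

G(s) has one factor of s in the denominator, so the system is type 1.
K_v = lim_{s→0} s·G(s) = K·1·20 / (4·17·19) = (5/323)·K.
e_ss = 8/K_v = 12.92 ⇒ K_v = 200/323 ⇒ K = (200/323)/(5/323) = 40.

40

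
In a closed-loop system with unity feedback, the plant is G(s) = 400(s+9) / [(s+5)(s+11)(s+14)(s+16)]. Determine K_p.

45/154

The open loop has no poles at the origin → type 0 system.
K_p = lim_{s→0} G(s) = 400·9 / (5·11·14·16) = 45/154.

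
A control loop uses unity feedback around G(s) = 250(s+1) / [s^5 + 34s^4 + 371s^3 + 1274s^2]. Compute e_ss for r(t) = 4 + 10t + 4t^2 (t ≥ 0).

Lowest-order denominator term is 1274s^2, so the open loop has 2 poles at the origin → type 2 system. Treating each term separately:
  • 4: tracked with zero error.
  • 10t: tracked with zero error.
  • 4t^2: e_ss = 8/K_a with K_a=125/637 → 40.768.
Total e_ss = 40.768.

40.768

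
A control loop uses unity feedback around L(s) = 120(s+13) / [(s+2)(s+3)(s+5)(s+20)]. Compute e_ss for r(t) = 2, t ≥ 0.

L(s) has no factors of s in the denominator, so the system is type 0.
K_p = lim_{s→0} L(s) = 120·13 / (2·3·5·20) = 2.6.
e_ss = 2/(1 + K_p) = 2/3.6 = 5/9.

5/9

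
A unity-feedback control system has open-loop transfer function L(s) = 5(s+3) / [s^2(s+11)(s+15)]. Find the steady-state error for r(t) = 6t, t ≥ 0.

The open loop has two poles at the origin → type 2 system.
A type-2 system has K_v = ∞, so it tracks a ramp input with zero steady-state error.

0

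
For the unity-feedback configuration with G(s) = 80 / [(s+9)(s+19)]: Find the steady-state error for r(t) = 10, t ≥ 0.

No free integrators in G(s): this is a type 0 system.
K_p = lim_{s→0} G(s) = 80 / (9·19) = 80/171.
e_ss = 10/(1 + K_p) = 10/(251/171) = 1710/251.

1710/251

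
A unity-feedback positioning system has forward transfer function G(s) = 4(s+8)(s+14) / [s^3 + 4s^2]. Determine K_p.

K_p = lim_{s→0} G(s); with 2 poles at the origin the limit diverges, so K_p = ∞.

infinity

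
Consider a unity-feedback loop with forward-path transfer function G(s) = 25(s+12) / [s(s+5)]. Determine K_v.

The open loop has one pole at the origin → type 1 system.
K_v = lim_{s→0} s·G(s) = 25·12 / (5) = 60.

60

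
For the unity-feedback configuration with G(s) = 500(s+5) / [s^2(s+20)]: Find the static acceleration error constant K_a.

125

The open loop has two poles at the origin → type 2 system.
K_a = lim_{s→0} s^2·G(s) = 500·5 / (20) = 125.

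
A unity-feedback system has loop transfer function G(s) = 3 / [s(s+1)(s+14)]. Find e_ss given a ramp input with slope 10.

140/3

One free integrator in G(s): this is a type 1 system.
K_v = lim_{s→0} s·G(s) = 3 / (1·14) = 3/14.
e_ss = 10/K_v = 10/(3/14) = 140/3.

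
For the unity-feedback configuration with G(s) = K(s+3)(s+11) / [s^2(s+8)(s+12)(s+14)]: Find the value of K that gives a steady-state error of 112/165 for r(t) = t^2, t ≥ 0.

120

The open loop has two poles at the origin → type 2 system.
K_a = lim_{s→0} s^2·G(s) = K·3·11 / (8·12·14) = (11/448)·K.
e_ss = 2/K_a = 112/165 ⇒ K_a = 165/56 ⇒ K = (165/56)/(11/448) = 120.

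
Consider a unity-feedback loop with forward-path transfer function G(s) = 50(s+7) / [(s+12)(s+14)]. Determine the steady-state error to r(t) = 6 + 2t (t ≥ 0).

infinity

The open loop has no poles at the origin → type 0 system. Taking each input component in turn:
  • 6: e_ss = 6/(1+K_p) with K_p=25/12 → 72/37.
  • 2t: a type-0 system cannot track it, e_ss → ∞.
The unbounded component dominates.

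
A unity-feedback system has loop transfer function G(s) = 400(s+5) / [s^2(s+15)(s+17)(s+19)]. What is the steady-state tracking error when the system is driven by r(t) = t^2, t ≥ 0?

4.845

Two free integrators in G(s): this is a type 2 system.
K_a = lim_{s→0} s^2·G(s) = 400·5 / (15·17·19) = 400/969.
r(t) = t^2 gives R(s) = 2/s^3.
e_ss = 2/K_a = 2/(400/969) = 4.845.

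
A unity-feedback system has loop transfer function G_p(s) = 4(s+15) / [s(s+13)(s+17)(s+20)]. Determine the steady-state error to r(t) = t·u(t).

One free integrator in G_p(s): this is a type 1 system.
K_v = lim_{s→0} s·G_p(s) = 4·15 / (13·17·20) = 3/221.
e_ss = 1/K_v = 1/(3/221) = 221/3.

221/3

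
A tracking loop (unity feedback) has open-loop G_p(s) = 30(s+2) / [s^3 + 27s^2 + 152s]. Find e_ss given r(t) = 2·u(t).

0

Lowest-order denominator term is 152s, so the open loop has 1 pole at the origin → type 1 system.
K_p = ∞ for a type-1 system; e_ss to a step is zero.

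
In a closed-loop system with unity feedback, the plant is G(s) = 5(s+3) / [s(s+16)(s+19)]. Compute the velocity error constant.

15/304

System type = 1 (one pole at s=0).
K_v = lim_{s→0} s·G(s) = 5·3 / (16·19) = 15/304.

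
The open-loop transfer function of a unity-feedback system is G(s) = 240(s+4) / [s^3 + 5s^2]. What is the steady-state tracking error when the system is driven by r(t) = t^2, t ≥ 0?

1/96

Factoring s^2 from the denominator leaves a polynomial with constant term 5, so the system is type 2.
K_a = lim_{s→0} s^2·G(s) = 240·4 / 5 = 192.
r(t) = t^2 gives R(s) = 2/s^3.
e_ss = 2/K_a = 2/192 = 1/96.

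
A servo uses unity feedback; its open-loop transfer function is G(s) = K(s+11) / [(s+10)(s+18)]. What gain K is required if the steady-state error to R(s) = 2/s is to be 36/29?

10

G(s) has no factors of s in the denominator, so the system is type 0.
K_p = lim_{s→0} G(s) = K·11 / (10·18) = (11/180)·K.
e_ss = 2/(1 + K_p) = 36/29 ⇒ 1 + (11/180)·K = 29/18 ⇒ K = 10.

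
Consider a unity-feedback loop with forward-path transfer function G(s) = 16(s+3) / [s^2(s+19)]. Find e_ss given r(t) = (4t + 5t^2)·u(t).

The open loop has two poles at the origin → type 2 system. By superposition:
  • 4t: tracked with zero error.
  • 5t^2: e_ss = 10/K_a with K_a=48/19 → 95/24.
Total e_ss = 95/24.

95/24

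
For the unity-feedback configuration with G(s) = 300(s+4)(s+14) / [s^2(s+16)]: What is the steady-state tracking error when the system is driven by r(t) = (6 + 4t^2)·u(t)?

4/525

System type = 2 (two poles at s=0). Treating each term separately:
  • 6: tracked with zero error.
  • 4t^2: e_ss = 8/K_a with K_a=1050 → 4/525.
Total e_ss = 4/525.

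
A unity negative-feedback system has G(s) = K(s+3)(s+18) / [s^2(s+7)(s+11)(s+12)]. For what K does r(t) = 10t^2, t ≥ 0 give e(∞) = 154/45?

G(s) has two factors of s in the denominator, so the system is type 2.
K_a = lim_{s→0} s^2·G(s) = K·3·18 / (7·11·12) = (9/154)·K.
e_ss = 20/K_a = 154/45 ⇒ K_a = 450/77 ⇒ K = (450/77)/(9/154) = 100.

100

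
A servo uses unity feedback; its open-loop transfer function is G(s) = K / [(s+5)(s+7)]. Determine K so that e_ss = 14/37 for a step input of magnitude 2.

No free integrators in G(s): this is a type 0 system.
K_p = lim_{s→0} G(s) = K / (5·7) = (1/35)·K.
e_ss = 2/(1 + K_p) = 14/37 ⇒ 1 + (1/35)·K = 37/7 ⇒ K = 150.

150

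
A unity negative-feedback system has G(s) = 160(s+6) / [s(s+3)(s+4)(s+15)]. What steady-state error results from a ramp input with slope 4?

0.75

G(s) has one factor of s in the denominator, so the system is type 1.
K_v = lim_{s→0} s·G(s) = 160·6 / (3·4·15) = 16/3.
e_ss = 4/K_v = 4/(16/3) = 0.75.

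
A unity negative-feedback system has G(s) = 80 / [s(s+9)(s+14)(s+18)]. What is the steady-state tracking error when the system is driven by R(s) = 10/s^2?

283.5

The open loop has one pole at the origin → type 1 system.
K_v = lim_{s→0} s·G(s) = 80 / (9·14·18) = 20/567.
e_ss = 10/K_v = 10/(20/567) = 283.5.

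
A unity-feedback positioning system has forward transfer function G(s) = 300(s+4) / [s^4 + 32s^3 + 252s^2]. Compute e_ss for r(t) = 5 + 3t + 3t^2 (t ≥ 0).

The denominator has no term below 252s^2 — 2 poles at s=0, type 2. Treating each term separately:
  • 5: tracked with zero error.
  • 3t: tracked with zero error.
  • 3t^2: e_ss = 6/K_a with K_a=100/21 → 1.26.
Total e_ss = 1.26.

1.26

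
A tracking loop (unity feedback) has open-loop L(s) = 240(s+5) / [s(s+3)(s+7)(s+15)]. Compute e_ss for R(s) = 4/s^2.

L(s) has one factor of s in the denominator, so the system is type 1.
K_v = lim_{s→0} s·L(s) = 240·5 / (3·7·15) = 80/21.
e_ss = 4/K_v = 4/(80/21) = 1.05.

1.05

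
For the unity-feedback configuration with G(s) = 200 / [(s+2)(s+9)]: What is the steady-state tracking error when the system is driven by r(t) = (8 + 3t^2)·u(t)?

infinity

No free integrators in G(s): this is a type 0 system. Taking each input component in turn:
  • 8: e_ss = 8/(1+K_p) with K_p=100/9 → 72/109.
  • 3t^2: a type-0 system cannot track it, e_ss → ∞.
The unbounded component dominates.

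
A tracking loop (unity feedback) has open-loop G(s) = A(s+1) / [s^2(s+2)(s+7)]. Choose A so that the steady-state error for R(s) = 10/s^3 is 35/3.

System type = 2 (two poles at s=0).
K_a = lim_{s→0} s^2·G(s) = A·1 / (2·7) = (1/14)·A.
e_ss = 10/K_a = 35/3 ⇒ K_a = 6/7 ⇒ A = (6/7)/(1/14) = 12.

12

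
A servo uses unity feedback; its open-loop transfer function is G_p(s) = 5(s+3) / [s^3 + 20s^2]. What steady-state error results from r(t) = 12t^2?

32

The denominator has no term below 20s^2 — 2 poles at s=0, type 2.
K_a = lim_{s→0} s^2·G_p(s) = 5·3 / 20 = 0.75.
r(t) = 12t^2 gives R(s) = 24/s^3.
e_ss = 24/K_a = 24/0.75 = 32.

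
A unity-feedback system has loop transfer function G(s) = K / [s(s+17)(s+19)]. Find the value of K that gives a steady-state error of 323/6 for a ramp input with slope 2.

One free integrator in G(s): this is a type 1 system.
K_v = lim_{s→0} s·G(s) = K / (17·19) = (1/323)·K.
e_ss = 2/K_v = 323/6 ⇒ K_v = 12/323 ⇒ K = (12/323)/(1/323) = 12.

12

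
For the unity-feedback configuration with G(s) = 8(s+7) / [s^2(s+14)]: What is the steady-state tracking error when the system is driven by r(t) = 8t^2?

Two free integrators in G(s): this is a type 2 system.
K_a = lim_{s→0} s^2·G(s) = 8·7 / (14) = 4.
r(t) = 8t^2 gives R(s) = 16/s^3.
e_ss = 16/K_a = 16/4 = 4.

4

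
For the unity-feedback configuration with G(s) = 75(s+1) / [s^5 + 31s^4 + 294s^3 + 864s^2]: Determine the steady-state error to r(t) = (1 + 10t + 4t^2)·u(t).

Factoring s^2 from the denominator leaves a polynomial with constant term 864, so the system is type 2. Treating each term separately:
  • 1: tracked with zero error.
  • 10t: tracked with zero error.
  • 4t^2: e_ss = 8/K_a with K_a=25/288 → 92.16.
Total e_ss = 92.16.

92.16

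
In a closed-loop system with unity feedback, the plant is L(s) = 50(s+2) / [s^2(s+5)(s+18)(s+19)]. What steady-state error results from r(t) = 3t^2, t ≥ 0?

L(s) has two factors of s in the denominator, so the system is type 2.
K_a = lim_{s→0} s^2·L(s) = 50·2 / (5·18·19) = 10/171.
r(t) = 3t^2 gives R(s) = 6/s^3.
e_ss = 6/K_a = 6/(10/171) = 102.6.

102.6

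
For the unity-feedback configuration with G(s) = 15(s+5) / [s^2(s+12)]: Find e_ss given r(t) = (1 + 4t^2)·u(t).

G(s) has two factors of s in the denominator, so the system is type 2. Taking each input component in turn:
  • 1: tracked with zero error.
  • 4t^2: e_ss = 8/K_a with K_a=6.25 → 1.28.
Total e_ss = 1.28.

1.28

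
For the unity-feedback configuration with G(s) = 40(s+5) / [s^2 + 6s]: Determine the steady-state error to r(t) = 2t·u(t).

0.06

Lowest-order denominator term is 6s, so the open loop has 1 pole at the origin → type 1 system.
K_v = lim_{s→0} s·G(s) = 40·5 / 6 = 100/3.
e_ss = 2/K_v = 2/(100/3) = 0.06.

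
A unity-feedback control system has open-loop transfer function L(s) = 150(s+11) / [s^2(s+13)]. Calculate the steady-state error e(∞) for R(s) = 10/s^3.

Two free integrators in L(s): this is a type 2 system.
K_a = lim_{s→0} s^2·L(s) = 150·11 / (13) = 1650/13.
r(t) = 5t^2 gives R(s) = 10/s^3.
e_ss = 10/K_a = 10/(1650/13) = 13/165.

13/165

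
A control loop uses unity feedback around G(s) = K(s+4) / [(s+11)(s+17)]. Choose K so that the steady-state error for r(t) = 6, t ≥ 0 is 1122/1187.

The open loop has no poles at the origin → type 0 system.
K_p = lim_{s→0} G(s) = K·4 / (11·17) = (4/187)·K.
e_ss = 6/(1 + K_p) = 1122/1187 ⇒ 1 + (4/187)·K = 1187/187 ⇒ K = 250.

250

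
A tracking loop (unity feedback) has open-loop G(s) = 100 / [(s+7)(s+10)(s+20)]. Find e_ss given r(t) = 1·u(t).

No free integrators in G(s): this is a type 0 system.
K_p = lim_{s→0} G(s) = 100 / (7·10·20) = 1/14.
e_ss = 1/(1 + K_p) = 1/(15/14) = 14/15.

14/15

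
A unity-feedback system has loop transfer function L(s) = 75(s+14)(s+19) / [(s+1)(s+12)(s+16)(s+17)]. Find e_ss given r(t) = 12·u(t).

System type = 0 (no poles at s=0).
K_p = lim_{s→0} L(s) = 75·14·19 / (1·12·16·17) = 3325/544.
e_ss = 12/(1 + K_p) = 12/(3869/544) = 6528/3869.

6528/3869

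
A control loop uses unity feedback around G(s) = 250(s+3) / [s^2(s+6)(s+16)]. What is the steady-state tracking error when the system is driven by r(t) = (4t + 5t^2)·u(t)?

Two free integrators in G(s): this is a type 2 system. Taking each input component in turn:
  • 4t: tracked with zero error.
  • 5t^2: e_ss = 10/K_a with K_a=7.8125 → 1.28.
Total e_ss = 1.28.

1.28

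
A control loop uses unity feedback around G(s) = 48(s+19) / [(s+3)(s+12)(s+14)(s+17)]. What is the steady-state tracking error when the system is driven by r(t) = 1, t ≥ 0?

357/395

System type = 0 (no poles at s=0).
K_p = lim_{s→0} G(s) = 48·19 / (3·12·14·17) = 38/357.
e_ss = 1/(1 + K_p) = 1/(395/357) = 357/395.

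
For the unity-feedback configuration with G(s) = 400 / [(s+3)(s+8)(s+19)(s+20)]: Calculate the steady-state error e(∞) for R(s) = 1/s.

No free integrators in G(s): this is a type 0 system.
K_p = lim_{s→0} G(s) = 400 / (3·8·19·20) = 5/114.
e_ss = 1/(1 + K_p) = 1/(119/114) = 114/119.

114/119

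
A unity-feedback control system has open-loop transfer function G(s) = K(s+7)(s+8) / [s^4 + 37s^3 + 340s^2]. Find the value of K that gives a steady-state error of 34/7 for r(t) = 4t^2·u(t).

10

Lowest-order denominator term is 340s^2, so the open loop has 2 poles at the origin → type 2 system.
K_a = lim_{s→0} s^2·G(s) = K·7·8 / 340 = (14/85)·K.
e_ss = 8/K_a = 34/7 ⇒ K_a = 28/17 ⇒ K = (28/17)/(14/85) = 10.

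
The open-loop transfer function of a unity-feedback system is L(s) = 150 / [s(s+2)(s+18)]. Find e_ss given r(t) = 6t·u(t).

1.44

System type = 1 (one pole at s=0).
K_v = lim_{s→0} s·L(s) = 150 / (2·18) = 25/6.
e_ss = 6/K_v = 6/(25/6) = 1.44.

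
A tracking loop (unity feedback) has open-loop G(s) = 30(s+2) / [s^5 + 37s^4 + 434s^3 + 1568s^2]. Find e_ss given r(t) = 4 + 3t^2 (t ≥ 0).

Lowest-order denominator term is 1568s^2, so the open loop has 2 poles at the origin → type 2 system. By superposition:
  • 4: tracked with zero error.
  • 3t^2: e_ss = 6/K_a with K_a=15/392 → 156.8.
Total e_ss = 156.8.

156.8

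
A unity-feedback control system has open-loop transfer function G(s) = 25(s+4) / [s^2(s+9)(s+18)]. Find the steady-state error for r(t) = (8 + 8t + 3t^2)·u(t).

The open loop has two poles at the origin → type 2 system. Taking each input component in turn:
  • 8: tracked with zero error.
  • 8t: tracked with zero error.
  • 3t^2: e_ss = 6/K_a with K_a=50/81 → 9.72.
Total e_ss = 9.72.

9.72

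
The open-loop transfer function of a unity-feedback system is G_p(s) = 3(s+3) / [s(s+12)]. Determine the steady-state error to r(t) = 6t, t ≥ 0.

8

One free integrator in G_p(s): this is a type 1 system.
K_v = lim_{s→0} s·G_p(s) = 3·3 / (12) = 0.75.
e_ss = 6/K_v = 6/0.75 = 8.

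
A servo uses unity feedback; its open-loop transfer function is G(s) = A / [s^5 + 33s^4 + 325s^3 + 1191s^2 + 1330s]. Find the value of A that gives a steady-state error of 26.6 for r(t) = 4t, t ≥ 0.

200

Lowest-order denominator term is 1330s, so the open loop has 1 pole at the origin → type 1 system.
K_v = lim_{s→0} s·G(s) = A / 1330 = (1/1330)·A.
e_ss = 4/K_v = 26.6 ⇒ K_v = 20/133 ⇒ A = (20/133)/(1/1330) = 200.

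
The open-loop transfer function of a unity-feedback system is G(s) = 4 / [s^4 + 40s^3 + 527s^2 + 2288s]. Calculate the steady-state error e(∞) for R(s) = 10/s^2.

5720

Factoring s from the denominator leaves a polynomial with constant term 2288, so the system is type 1.
K_v = lim_{s→0} s·G(s) = 4 / 2288 = 1/572.
e_ss = 10/K_v = 10/(1/572) = 5720.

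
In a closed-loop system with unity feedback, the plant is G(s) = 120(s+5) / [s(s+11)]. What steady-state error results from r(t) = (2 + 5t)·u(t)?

11/120

The open loop has one pole at the origin → type 1 system. Taking each input component in turn:
  • 2: tracked with zero error.
  • 5t: e_ss = 5/K_v with K_v=600/11 → 11/120.
Total e_ss = 11/120.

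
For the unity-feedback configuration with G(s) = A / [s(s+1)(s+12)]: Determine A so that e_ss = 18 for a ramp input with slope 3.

G(s) has one factor of s in the denominator, so the system is type 1.
K_v = lim_{s→0} s·G(s) = A / (1·12) = (1/12)·A.
e_ss = 3/K_v = 18 ⇒ K_v = 1/6 ⇒ A = (1/6)/(1/12) = 2.

2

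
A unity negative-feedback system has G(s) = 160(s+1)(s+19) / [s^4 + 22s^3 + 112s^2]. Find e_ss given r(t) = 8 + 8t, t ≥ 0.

0

Factoring s^2 from the denominator leaves a polynomial with constant term 112, so the system is type 2. Taking each input component in turn:
  • 8: tracked with zero error.
  • 8t: tracked with zero error.
Total e_ss = 0.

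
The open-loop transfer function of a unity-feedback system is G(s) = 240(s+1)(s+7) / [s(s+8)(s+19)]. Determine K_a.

The open loop has one pole at the origin → type 1 system.
K_a = lim_{s→0} s^2·G(s) = 0 (the extra factor of s kills the finite limit).

0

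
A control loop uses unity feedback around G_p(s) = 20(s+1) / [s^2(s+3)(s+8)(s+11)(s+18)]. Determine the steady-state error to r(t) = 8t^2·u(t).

G_p(s) has two factors of s in the denominator, so the system is type 2.
K_a = lim_{s→0} s^2·G_p(s) = 20·1 / (3·8·11·18) = 5/1188.
r(t) = 8t^2 gives R(s) = 16/s^3.
e_ss = 16/K_a = 16/(5/1188) = 3801.6.

3801.6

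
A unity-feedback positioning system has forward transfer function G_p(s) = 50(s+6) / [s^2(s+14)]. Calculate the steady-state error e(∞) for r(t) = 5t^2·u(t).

7/15

Two free integrators in G_p(s): this is a type 2 system.
K_a = lim_{s→0} s^2·G_p(s) = 50·6 / (14) = 150/7.
r(t) = 5t^2 gives R(s) = 10/s^3.
e_ss = 10/K_a = 10/(150/7) = 7/15.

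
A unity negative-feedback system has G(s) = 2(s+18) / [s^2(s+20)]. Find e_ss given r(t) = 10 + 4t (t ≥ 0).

System type = 2 (two poles at s=0). Treating each term separately:
  • 10: tracked with zero error.
  • 4t: tracked with zero error.
Total e_ss = 0.

0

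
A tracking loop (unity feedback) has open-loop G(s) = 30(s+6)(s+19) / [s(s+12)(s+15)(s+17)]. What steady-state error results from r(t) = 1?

0

One free integrator in G(s): this is a type 1 system.
A type-1 system has K_p = ∞, so it tracks a step input with zero steady-state error.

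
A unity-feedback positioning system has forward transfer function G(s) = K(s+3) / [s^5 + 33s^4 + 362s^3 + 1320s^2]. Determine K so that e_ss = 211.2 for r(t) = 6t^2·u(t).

25

Factoring s^2 from the denominator leaves a polynomial with constant term 1320, so the system is type 2.
K_a = lim_{s→0} s^2·G(s) = K·3 / 1320 = (1/440)·K.
e_ss = 12/K_a = 211.2 ⇒ K_a = 5/88 ⇒ K = (5/88)/(1/440) = 25.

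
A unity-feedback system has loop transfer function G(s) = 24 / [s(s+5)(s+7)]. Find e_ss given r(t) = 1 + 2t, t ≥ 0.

35/12

The open loop has one pole at the origin → type 1 system. Treating each term separately:
  • 1: tracked with zero error.
  • 2t: e_ss = 2/K_v with K_v=24/35 → 35/12.
Total e_ss = 35/12.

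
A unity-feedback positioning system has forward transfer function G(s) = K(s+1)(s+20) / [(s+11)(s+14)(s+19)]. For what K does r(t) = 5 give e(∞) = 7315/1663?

20

System type = 0 (no poles at s=0).
K_p = lim_{s→0} G(s) = K·1·20 / (11·14·19) = (10/1463)·K.
e_ss = 5/(1 + K_p) = 7315/1663 ⇒ 1 + (10/1463)·K = 1663/1463 ⇒ K = 20.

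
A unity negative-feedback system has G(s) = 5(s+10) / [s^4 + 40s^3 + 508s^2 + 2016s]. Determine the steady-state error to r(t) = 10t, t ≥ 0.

403.2

Lowest-order denominator term is 2016s, so the open loop has 1 pole at the origin → type 1 system.
K_v = lim_{s→0} s·G(s) = 5·10 / 2016 = 25/1008.
e_ss = 10/K_v = 10/(25/1008) = 403.2.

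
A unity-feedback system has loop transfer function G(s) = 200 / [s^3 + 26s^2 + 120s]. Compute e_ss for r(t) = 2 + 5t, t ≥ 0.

The denominator has no term below 120s — 1 pole at s=0, type 1. Taking each input component in turn:
  • 2: tracked with zero error.
  • 5t: e_ss = 5/K_v with K_v=5/3 → 3.
Total e_ss = 3.

3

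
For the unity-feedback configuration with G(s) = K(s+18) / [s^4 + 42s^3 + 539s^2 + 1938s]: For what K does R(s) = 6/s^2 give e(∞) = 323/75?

150

Lowest-order denominator term is 1938s, so the open loop has 1 pole at the origin → type 1 system.
K_v = lim_{s→0} s·G(s) = K·18 / 1938 = (3/323)·K.
e_ss = 6/K_v = 323/75 ⇒ K_v = 450/323 ⇒ K = (450/323)/(3/323) = 150.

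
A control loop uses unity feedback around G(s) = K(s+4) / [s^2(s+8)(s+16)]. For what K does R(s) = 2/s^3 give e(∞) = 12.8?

Two free integrators in G(s): this is a type 2 system.
K_a = lim_{s→0} s^2·G(s) = K·4 / (8·16) = (1/32)·K.
e_ss = 2/K_a = 12.8 ⇒ K_a = 5/32 ⇒ K = (5/32)/(1/32) = 5.

5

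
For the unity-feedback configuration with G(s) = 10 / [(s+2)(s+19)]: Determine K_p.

No free integrators in G(s): this is a type 0 system.
K_p = lim_{s→0} G(s) = 10 / (2·19) = 5/19.

5/19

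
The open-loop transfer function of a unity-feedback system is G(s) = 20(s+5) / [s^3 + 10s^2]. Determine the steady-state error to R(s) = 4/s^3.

0.4

Factoring s^2 from the denominator leaves a polynomial with constant term 10, so the system is type 2.
K_a = lim_{s→0} s^2·G(s) = 20·5 / 10 = 10.
r(t) = 2t^2 gives R(s) = 4/s^3.
e_ss = 4/K_a = 4/10 = 0.4.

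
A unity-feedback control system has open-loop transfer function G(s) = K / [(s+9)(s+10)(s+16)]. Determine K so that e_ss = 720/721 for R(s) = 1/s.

The open loop has no poles at the origin → type 0 system.
K_p = lim_{s→0} G(s) = K / (9·10·16) = (1/1440)·K.
e_ss = 1/(1 + K_p) = 720/721 ⇒ 1 + (1/1440)·K = 721/720 ⇒ K = 2.

2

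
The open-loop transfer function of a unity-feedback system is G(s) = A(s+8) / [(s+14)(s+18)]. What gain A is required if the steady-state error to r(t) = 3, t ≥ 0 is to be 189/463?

200

G(s) has no factors of s in the denominator, so the system is type 0.
K_p = lim_{s→0} G(s) = A·8 / (14·18) = (2/63)·A.
e_ss = 3/(1 + K_p) = 189/463 ⇒ 1 + (2/63)·A = 463/63 ⇒ A = 200.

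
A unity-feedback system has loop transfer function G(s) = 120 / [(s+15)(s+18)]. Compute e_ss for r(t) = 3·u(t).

27/13

System type = 0 (no poles at s=0).
K_p = lim_{s→0} G(s) = 120 / (15·18) = 4/9.
e_ss = 3/(1 + K_p) = 3/(13/9) = 27/13.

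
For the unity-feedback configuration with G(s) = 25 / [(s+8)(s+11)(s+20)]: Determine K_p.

G(s) has no factors of s in the denominator, so the system is type 0.
K_p = lim_{s→0} G(s) = 25 / (8·11·20) = 5/352.

5/352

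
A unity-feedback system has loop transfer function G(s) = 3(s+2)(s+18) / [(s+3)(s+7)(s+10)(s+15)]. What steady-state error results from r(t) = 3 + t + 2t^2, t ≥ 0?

The open loop has no poles at the origin → type 0 system. Taking each input component in turn:
  • 3: e_ss = 3/(1+K_p) with K_p=6/175 → 525/181.
  • t: a type-0 system cannot track it, e_ss → ∞.
  • 2t^2: a type-0 system cannot track it, e_ss → ∞.
The unbounded component dominates.

infinity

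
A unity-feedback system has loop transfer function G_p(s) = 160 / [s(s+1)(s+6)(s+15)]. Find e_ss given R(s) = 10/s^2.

The open loop has one pole at the origin → type 1 system.
K_v = lim_{s→0} s·G_p(s) = 160 / (1·6·15) = 16/9.
e_ss = 10/K_v = 10/(16/9) = 5.625.

5.625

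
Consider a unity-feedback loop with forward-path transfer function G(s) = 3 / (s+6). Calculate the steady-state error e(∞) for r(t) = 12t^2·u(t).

infinity

System type = 0 (no poles at s=0).
For a type-0 system K_a = 0, so e_ss to a parabolic input is unbounded.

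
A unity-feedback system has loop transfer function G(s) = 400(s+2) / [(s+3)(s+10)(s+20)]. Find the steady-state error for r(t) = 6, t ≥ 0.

18/7

The open loop has no poles at the origin → type 0 system.
K_p = lim_{s→0} G(s) = 400·2 / (3·10·20) = 4/3.
e_ss = 6/(1 + K_p) = 6/(7/3) = 18/7.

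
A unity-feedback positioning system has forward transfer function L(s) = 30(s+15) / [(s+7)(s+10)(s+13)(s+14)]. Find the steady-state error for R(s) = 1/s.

1274/1319

System type = 0 (no poles at s=0).
K_p = lim_{s→0} L(s) = 30·15 / (7·10·13·14) = 45/1274.
e_ss = 1/(1 + K_p) = 1/(1319/1274) = 1274/1319.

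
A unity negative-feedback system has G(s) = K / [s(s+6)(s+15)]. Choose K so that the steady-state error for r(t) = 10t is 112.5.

8

System type = 1 (one pole at s=0).
K_v = lim_{s→0} s·G(s) = K / (6·15) = (1/90)·K.
e_ss = 10/K_v = 112.5 ⇒ K_v = 4/45 ⇒ K = (4/45)/(1/90) = 8.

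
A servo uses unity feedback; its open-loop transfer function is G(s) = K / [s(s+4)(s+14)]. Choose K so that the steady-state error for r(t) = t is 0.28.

The open loop has one pole at the origin → type 1 system.
K_v = lim_{s→0} s·G(s) = K / (4·14) = (1/56)·K.
e_ss = 1/K_v = 0.28 ⇒ K_v = 25/7 ⇒ K = (25/7)/(1/56) = 200.

200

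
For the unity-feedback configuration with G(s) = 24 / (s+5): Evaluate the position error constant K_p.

4.8

System type = 0 (no poles at s=0).
K_p = lim_{s→0} G(s) = 24 / (5) = 4.8.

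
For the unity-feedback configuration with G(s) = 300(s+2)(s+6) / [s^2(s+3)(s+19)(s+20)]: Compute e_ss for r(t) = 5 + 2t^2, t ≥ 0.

19/15

System type = 2 (two poles at s=0). Taking each input component in turn:
  • 5: tracked with zero error.
  • 2t^2: e_ss = 4/K_a with K_a=60/19 → 19/15.
Total e_ss = 19/15.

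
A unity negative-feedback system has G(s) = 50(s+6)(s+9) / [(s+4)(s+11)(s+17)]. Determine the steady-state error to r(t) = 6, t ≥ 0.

561/431

The open loop has no poles at the origin → type 0 system.
K_p = lim_{s→0} G(s) = 50·6·9 / (4·11·17) = 675/187.
e_ss = 6/(1 + K_p) = 6/(862/187) = 561/431.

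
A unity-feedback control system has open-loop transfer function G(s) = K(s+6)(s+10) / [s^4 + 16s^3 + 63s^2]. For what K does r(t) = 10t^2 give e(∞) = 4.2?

5

The denominator has no term below 63s^2 — 2 poles at s=0, type 2.
K_a = lim_{s→0} s^2·G(s) = K·6·10 / 63 = (20/21)·K.
e_ss = 20/K_a = 4.2 ⇒ K_a = 100/21 ⇒ K = (100/21)/(20/21) = 5.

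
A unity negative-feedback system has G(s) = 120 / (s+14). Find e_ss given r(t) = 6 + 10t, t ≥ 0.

The open loop has no poles at the origin → type 0 system. Taking each input component in turn:
  • 6: e_ss = 6/(1+K_p) with K_p=60/7 → 42/67.
  • 10t: a type-0 system cannot track it, e_ss → ∞.
The unbounded component dominates.

infinity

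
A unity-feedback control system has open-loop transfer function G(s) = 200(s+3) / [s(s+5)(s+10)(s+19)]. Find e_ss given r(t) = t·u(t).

19/12

System type = 1 (one pole at s=0).
K_v = lim_{s→0} s·G(s) = 200·3 / (5·10·19) = 12/19.
e_ss = 1/K_v = 1/(12/19) = 19/12.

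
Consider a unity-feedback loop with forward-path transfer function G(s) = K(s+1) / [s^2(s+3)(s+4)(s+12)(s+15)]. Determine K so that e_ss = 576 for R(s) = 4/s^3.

15

System type = 2 (two poles at s=0).
K_a = lim_{s→0} s^2·G(s) = K·1 / (3·4·12·15) = (1/2160)·K.
e_ss = 4/K_a = 576 ⇒ K_a = 1/144 ⇒ K = (1/144)/(1/2160) = 15.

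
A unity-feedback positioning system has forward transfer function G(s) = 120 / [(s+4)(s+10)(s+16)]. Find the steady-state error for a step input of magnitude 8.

The open loop has no poles at the origin → type 0 system.
K_p = lim_{s→0} G(s) = 120 / (4·10·16) = 0.1875.
e_ss = 8/(1 + K_p) = 8/1.1875 = 128/19.

128/19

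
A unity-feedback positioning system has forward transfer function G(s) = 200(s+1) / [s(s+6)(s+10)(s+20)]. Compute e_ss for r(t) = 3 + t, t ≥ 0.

The open loop has one pole at the origin → type 1 system. By superposition:
  • 3: tracked with zero error.
  • t: e_ss = 1/K_v with K_v=1/6 → 6.
Total e_ss = 6.

6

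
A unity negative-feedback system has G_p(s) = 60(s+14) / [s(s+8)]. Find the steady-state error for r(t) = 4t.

4/105

System type = 1 (one pole at s=0).
K_v = lim_{s→0} s·G_p(s) = 60·14 / (8) = 105.
e_ss = 4/K_v = 4/105.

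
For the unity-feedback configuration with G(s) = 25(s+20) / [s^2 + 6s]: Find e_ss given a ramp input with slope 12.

Factoring s from the denominator leaves a polynomial with constant term 6, so the system is type 1.
K_v = lim_{s→0} s·G(s) = 25·20 / 6 = 250/3.
e_ss = 12/K_v = 12/(250/3) = 0.144.

0.144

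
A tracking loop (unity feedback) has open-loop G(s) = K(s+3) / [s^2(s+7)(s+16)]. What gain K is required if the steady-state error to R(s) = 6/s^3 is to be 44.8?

5

Two free integrators in G(s): this is a type 2 system.
K_a = lim_{s→0} s^2·G(s) = K·3 / (7·16) = (3/112)·K.
e_ss = 6/K_a = 44.8 ⇒ K_a = 15/112 ⇒ K = (15/112)/(3/112) = 5.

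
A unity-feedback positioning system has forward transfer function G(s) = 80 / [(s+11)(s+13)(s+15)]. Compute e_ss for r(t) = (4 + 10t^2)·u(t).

The open loop has no poles at the origin → type 0 system. By superposition:
  • 4: e_ss = 4/(1+K_p) with K_p=16/429 → 1716/445.
  • 10t^2: a type-0 system cannot track it, e_ss → ∞.
The unbounded component dominates.

infinity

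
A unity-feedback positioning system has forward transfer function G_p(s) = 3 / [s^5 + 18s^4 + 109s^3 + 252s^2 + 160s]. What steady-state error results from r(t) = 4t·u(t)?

640/3

Factoring s from the denominator leaves a polynomial with constant term 160, so the system is type 1.
K_v = lim_{s→0} s·G_p(s) = 3 / 160 = 3/160.
e_ss = 4/K_v = 4/(3/160) = 640/3.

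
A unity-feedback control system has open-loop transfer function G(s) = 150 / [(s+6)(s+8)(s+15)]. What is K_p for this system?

The open loop has no poles at the origin → type 0 system.
K_p = lim_{s→0} G(s) = 150 / (6·8·15) = 5/24.

5/24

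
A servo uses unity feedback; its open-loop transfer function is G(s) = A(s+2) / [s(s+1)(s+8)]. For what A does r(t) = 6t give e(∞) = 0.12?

200

System type = 1 (one pole at s=0).
K_v = lim_{s→0} s·G(s) = A·2 / (1·8) = 0.25·A.
e_ss = 6/K_v = 0.12 ⇒ K_v = 50 ⇒ A = 50/0.25 = 200.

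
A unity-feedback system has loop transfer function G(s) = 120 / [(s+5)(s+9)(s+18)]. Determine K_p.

G(s) has no factors of s in the denominator, so the system is type 0.
K_p = lim_{s→0} G(s) = 120 / (5·9·18) = 4/27.

4/27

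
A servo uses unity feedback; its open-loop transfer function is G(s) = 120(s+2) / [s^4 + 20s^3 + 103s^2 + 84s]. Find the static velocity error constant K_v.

The denominator has no term below 84s — 1 pole at s=0, type 1.
K_v = lim_{s→0} s·G(s) = 120·2 / 84 = 20/7.

20/7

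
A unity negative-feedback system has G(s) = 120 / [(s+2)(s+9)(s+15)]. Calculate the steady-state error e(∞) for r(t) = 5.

No free integrators in G(s): this is a type 0 system.
K_p = lim_{s→0} G(s) = 120 / (2·9·15) = 4/9.
e_ss = 5/(1 + K_p) = 5/(13/9) = 45/13.

45/13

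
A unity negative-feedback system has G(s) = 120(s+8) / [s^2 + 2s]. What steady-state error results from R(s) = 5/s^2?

1/96

The denominator has no term below 2s — 1 pole at s=0, type 1.
K_v = lim_{s→0} s·G(s) = 120·8 / 2 = 480.
e_ss = 5/K_v = 5/480 = 1/96.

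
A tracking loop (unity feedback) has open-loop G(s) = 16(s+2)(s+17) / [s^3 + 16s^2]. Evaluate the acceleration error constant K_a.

Factoring s^2 from the denominator leaves a polynomial with constant term 16, so the system is type 2.
K_a = lim_{s→0} s^2·G(s) = 16·2·17 / 16 = 34.

34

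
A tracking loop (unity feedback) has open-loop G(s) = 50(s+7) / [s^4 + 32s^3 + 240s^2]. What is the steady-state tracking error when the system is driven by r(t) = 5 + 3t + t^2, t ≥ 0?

48/35

The denominator has no term below 240s^2 — 2 poles at s=0, type 2. Treating each term separately:
  • 5: tracked with zero error.
  • 3t: tracked with zero error.
  • t^2: e_ss = 2/K_a with K_a=35/24 → 48/35.
Total e_ss = 48/35.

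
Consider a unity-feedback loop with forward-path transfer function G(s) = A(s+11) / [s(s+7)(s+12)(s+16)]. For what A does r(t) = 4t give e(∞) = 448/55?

60

System type = 1 (one pole at s=0).
K_v = lim_{s→0} s·G(s) = A·11 / (7·12·16) = (11/1344)·A.
e_ss = 4/K_v = 448/55 ⇒ K_v = 55/112 ⇒ A = (55/112)/(11/1344) = 60.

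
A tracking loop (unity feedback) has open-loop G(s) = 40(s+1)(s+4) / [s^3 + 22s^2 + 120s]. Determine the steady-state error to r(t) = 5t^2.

Factoring s from the denominator leaves a polynomial with constant term 120, so the system is type 1.
K_a = lim_{s→0} s^2·G(s) = 0; the steady-state error to this parabolic input grows without bound.

infinity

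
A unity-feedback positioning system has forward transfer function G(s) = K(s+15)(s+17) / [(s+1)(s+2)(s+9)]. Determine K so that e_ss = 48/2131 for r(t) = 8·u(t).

25

The open loop has no poles at the origin → type 0 system.
K_p = lim_{s→0} G(s) = K·15·17 / (1·2·9) = (85/6)·K.
e_ss = 8/(1 + K_p) = 48/2131 ⇒ 1 + (85/6)·K = 2131/6 ⇒ K = 25.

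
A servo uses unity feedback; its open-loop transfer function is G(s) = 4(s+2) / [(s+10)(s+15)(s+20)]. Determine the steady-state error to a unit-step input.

375/376

The open loop has no poles at the origin → type 0 system.
K_p = lim_{s→0} G(s) = 4·2 / (10·15·20) = 1/375.
e_ss = 1/(1 + K_p) = 1/(376/375) = 375/376.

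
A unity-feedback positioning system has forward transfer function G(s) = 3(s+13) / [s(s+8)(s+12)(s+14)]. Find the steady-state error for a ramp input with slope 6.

One free integrator in G(s): this is a type 1 system.
K_v = lim_{s→0} s·G(s) = 3·13 / (8·12·14) = 13/448.
e_ss = 6/K_v = 6/(13/448) = 2688/13.

2688/13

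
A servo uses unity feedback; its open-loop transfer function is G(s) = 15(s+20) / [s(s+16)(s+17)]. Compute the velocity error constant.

One free integrator in G(s): this is a type 1 system.
K_v = lim_{s→0} s·G(s) = 15·20 / (16·17) = 75/68.

75/68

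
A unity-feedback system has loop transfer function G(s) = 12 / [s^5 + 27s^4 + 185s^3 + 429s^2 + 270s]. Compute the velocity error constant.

2/45

The denominator has no term below 270s — 1 pole at s=0, type 1.
K_v = lim_{s→0} s·G(s) = 12 / 270 = 2/45.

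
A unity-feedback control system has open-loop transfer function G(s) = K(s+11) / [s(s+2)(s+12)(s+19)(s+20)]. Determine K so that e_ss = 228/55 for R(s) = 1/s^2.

G(s) has one factor of s in the denominator, so the system is type 1.
K_v = lim_{s→0} s·G(s) = K·11 / (2·12·19·20) = (11/9120)·K.
e_ss = 1/K_v = 228/55 ⇒ K_v = 55/228 ⇒ K = (55/228)/(11/9120) = 200.

200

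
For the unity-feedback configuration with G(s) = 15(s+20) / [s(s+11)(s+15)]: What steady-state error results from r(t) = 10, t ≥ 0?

G(s) has one factor of s in the denominator, so the system is type 1.
K_p = ∞ for a type-1 system; e_ss to a step is zero.

0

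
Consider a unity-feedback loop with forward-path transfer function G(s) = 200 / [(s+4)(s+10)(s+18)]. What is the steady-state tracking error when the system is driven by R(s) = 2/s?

System type = 0 (no poles at s=0).
K_p = lim_{s→0} G(s) = 200 / (4·10·18) = 5/18.
e_ss = 2/(1 + K_p) = 2/(23/18) = 36/23.

36/23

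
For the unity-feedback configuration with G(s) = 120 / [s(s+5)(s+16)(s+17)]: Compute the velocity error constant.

One free integrator in G(s): this is a type 1 system.
K_v = lim_{s→0} s·G(s) = 120 / (5·16·17) = 3/34.

3/34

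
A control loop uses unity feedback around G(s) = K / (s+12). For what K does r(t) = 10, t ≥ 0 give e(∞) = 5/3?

System type = 0 (no poles at s=0).
K_p = lim_{s→0} G(s) = K / (12) = (1/12)·K.
e_ss = 10/(1 + K_p) = 5/3 ⇒ 1 + (1/12)·K = 6 ⇒ K = 60.

60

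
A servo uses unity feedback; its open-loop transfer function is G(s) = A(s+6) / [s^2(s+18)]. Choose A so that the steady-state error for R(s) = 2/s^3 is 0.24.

The open loop has two poles at the origin → type 2 system.
K_a = lim_{s→0} s^2·G(s) = A·6 / (18) = (1/3)·A.
e_ss = 2/K_a = 0.24 ⇒ K_a = 25/3 ⇒ A = (25/3)/(1/3) = 25.

25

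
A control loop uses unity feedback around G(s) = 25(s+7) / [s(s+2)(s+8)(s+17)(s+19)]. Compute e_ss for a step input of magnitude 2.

0

One free integrator in G(s): this is a type 1 system.
K_p = ∞ for a type-1 system; e_ss to a step is zero.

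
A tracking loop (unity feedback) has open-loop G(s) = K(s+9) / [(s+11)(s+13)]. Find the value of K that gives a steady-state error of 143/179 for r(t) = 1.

System type = 0 (no poles at s=0).
K_p = lim_{s→0} G(s) = K·9 / (11·13) = (9/143)·K.
e_ss = 1/(1 + K_p) = 143/179 ⇒ 1 + (9/143)·K = 179/143 ⇒ K = 4.

4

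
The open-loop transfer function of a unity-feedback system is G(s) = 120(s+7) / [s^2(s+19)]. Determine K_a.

System type = 2 (two poles at s=0).
K_a = lim_{s→0} s^2·G(s) = 120·7 / (19) = 840/19.

840/19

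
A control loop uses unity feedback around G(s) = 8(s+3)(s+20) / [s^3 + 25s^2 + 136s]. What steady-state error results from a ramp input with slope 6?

Lowest-order denominator term is 136s, so the open loop has 1 pole at the origin → type 1 system.
K_v = lim_{s→0} s·G(s) = 8·3·20 / 136 = 60/17.
e_ss = 6/K_v = 6/(60/17) = 1.7.

1.7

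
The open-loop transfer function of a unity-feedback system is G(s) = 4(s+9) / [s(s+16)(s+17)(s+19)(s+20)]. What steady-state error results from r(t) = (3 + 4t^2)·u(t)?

The open loop has one pole at the origin → type 1 system. By superposition:
  • 3: tracked with zero error.
  • 4t^2: a type-1 system cannot track it, e_ss → ∞.
The unbounded component dominates.

infinity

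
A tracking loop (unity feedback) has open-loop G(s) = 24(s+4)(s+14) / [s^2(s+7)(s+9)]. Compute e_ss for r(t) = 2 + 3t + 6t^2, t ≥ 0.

0.5625

System type = 2 (two poles at s=0). By superposition:
  • 2: tracked with zero error.
  • 3t: tracked with zero error.
  • 6t^2: e_ss = 12/K_a with K_a=64/3 → 0.5625.
Total e_ss = 0.5625.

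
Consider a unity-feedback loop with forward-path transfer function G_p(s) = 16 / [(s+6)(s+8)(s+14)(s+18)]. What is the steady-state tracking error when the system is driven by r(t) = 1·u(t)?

756/757

No free integrators in G_p(s): this is a type 0 system.
K_p = lim_{s→0} G_p(s) = 16 / (6·8·14·18) = 1/756.
e_ss = 1/(1 + K_p) = 1/(757/756) = 756/757.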